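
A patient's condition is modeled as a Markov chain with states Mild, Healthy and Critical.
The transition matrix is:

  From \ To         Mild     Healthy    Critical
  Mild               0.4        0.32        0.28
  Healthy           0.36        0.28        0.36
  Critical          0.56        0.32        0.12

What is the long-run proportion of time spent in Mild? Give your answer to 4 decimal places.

Let the stationary distribution be π with π = πP and π_1 + π_2 + π_3 = 1.
π_1 = 0.4·π_1 + 0.36·π_2 + 0.56·π_3
π_2 = 0.32·π_1 + 0.28·π_2 + 0.32·π_3
Solving with the normalization constraint gives π = (0.4297, 0.3077, 0.2626).
So the stationary probability of Mild is 0.4297.

0.4297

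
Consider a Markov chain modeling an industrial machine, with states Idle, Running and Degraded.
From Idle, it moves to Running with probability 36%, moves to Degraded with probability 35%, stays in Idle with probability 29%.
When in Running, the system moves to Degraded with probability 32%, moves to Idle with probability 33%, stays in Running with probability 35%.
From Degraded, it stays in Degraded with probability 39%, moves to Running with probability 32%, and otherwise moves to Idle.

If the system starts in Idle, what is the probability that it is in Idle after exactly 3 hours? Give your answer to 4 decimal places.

Propagate the distribution vector 3 hours from Idle.
After 0 hours: (1.0000, 0.0000, 0.0000)
After 1 hour: (0.2900, 0.3600, 0.3500)
After 2 hours: (0.3044, 0.3424, 0.3532)
After 3 hours: (0.3037, 0.3424, 0.3539)
P(in Idle after 3 hours) = 0.3037

0.3037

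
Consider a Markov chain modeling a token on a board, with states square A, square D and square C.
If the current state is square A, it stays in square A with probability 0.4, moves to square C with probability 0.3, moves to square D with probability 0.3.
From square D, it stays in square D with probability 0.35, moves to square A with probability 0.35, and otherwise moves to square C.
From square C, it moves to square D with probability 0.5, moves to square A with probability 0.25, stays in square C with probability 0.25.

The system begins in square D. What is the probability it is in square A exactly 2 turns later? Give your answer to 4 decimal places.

0.3375

Sum over the intermediate state after 1 turn:
P = P(square D→square A)·P(square A→square A) + P(square D→square D)·P(square D→square A) + P(square D→square C)·P(square C→square A)
  = 0.35×0.4 + 0.35×0.35 + 0.3×0.25
  = 0.1400 + 0.1225 + 0.0750 = 0.3375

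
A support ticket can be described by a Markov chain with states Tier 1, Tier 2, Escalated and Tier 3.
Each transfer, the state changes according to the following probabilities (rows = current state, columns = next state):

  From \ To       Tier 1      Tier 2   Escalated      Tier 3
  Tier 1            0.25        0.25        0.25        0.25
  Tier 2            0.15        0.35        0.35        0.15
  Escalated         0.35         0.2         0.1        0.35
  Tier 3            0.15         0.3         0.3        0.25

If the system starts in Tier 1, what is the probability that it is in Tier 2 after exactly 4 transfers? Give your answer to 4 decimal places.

Propagate the distribution vector 4 transfers from Tier 1.
After 0 transfers: (1.0000, 0.0000, 0.0000, 0.0000)
After 1 transfer: (0.2500, 0.2500, 0.2500, 0.2500)
After 2 transfers: (0.2250, 0.2750, 0.2500, 0.2500)
After 3 transfers: (0.2225, 0.2775, 0.2525, 0.2475)
After 4 transfers: (0.2228, 0.2775, 0.2523, 0.2475)
P(in Tier 2 after 4 transfers) = 0.2775

0.2775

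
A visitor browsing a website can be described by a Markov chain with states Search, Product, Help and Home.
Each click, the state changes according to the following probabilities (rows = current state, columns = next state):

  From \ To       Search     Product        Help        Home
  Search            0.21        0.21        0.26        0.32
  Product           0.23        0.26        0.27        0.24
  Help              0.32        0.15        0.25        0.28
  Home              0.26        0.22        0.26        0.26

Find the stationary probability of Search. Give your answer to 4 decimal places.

Let the stationary distribution be π with π = πP and π_1 + π_2 + π_3 + π_4 = 1.
π_1 = 0.21·π_1 + 0.23·π_2 + 0.32·π_3 + 0.26·π_4
π_2 = 0.21·π_1 + 0.26·π_2 + 0.15·π_3 + 0.22·π_4
π_3 = 0.26·π_1 + 0.27·π_2 + 0.25·π_3 + 0.26·π_4
Solving with the normalization constraint gives π = (0.2565, 0.2076, 0.2595, 0.2764).
So the stationary probability of Search is 0.2565.

0.2565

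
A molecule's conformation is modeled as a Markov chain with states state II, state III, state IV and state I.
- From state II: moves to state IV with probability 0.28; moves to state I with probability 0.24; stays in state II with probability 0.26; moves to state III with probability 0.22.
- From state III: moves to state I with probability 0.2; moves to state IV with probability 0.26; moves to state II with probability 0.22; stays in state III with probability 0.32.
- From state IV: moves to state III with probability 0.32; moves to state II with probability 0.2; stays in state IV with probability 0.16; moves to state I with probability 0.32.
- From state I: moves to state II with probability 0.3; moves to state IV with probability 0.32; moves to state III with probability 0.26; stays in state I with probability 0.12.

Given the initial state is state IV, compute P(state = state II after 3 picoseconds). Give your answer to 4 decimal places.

Propagate the distribution vector 3 picoseconds from state IV.
After 0 picoseconds: (0.0000, 0.0000, 1.0000, 0.0000)
After 1 picosecond: (0.2000, 0.3200, 0.1600, 0.3200)
After 2 picoseconds: (0.2504, 0.2808, 0.2672, 0.2016)
After 3 picoseconds: (0.2408, 0.2829, 0.2504, 0.2260)
P(in state II after 3 picoseconds) = 0.2408

0.2408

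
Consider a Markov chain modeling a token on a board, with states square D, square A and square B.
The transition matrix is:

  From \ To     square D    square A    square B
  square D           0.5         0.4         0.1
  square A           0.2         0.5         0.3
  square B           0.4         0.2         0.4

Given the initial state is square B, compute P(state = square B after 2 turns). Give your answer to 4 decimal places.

Sum over the intermediate state after 1 turn:
P = P(square B→square D)·P(square D→square B) + P(square B→square A)·P(square A→square B) + P(square B→square B)·P(square B→square B)
  = 0.4×0.1 + 0.2×0.3 + 0.4×0.4
  = 0.0400 + 0.0600 + 0.1600 = 0.2600

0.2600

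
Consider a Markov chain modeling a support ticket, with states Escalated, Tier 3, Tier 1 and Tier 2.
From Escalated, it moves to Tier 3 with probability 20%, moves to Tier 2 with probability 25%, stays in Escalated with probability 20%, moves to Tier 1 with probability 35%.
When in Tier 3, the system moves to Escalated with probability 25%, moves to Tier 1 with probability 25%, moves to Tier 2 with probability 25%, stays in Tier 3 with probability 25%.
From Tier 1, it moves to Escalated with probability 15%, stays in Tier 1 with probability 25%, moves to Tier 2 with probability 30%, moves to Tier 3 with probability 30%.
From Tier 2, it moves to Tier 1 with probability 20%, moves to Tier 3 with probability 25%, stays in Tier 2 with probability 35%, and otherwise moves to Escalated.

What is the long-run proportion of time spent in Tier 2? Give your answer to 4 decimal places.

Let the stationary distribution be π with π = πP and π_1 + π_2 + π_3 + π_4 = 1.
π_1 = 0.2·π_1 + 0.25·π_2 + 0.15·π_3 + 0.2·π_4
π_2 = 0.2·π_1 + 0.25·π_2 + 0.3·π_3 + 0.25·π_4
π_3 = 0.35·π_1 + 0.25·π_2 + 0.25·π_3 + 0.2·π_4
Solving with the normalization constraint gives π = (0.1999, 0.2528, 0.2554, 0.2920).
So the stationary probability of Tier 2 is 0.2920.

0.2920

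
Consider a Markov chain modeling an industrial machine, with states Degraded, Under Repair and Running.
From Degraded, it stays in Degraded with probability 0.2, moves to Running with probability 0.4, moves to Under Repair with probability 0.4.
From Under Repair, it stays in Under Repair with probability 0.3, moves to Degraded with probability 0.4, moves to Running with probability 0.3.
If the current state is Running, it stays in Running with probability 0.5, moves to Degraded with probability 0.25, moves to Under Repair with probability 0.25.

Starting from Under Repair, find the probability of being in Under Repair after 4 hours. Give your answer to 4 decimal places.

Propagate the distribution vector 4 hours from Under Repair.
After 0 hours: (0.0000, 1.0000, 0.0000)
After 1 hour: (0.4000, 0.3000, 0.3000)
After 2 hours: (0.2750, 0.3250, 0.4000)
After 3 hours: (0.2850, 0.3075, 0.4075)
After 4 hours: (0.2819, 0.3081, 0.4100)
P(in Under Repair after 4 hours) = 0.3081

0.3081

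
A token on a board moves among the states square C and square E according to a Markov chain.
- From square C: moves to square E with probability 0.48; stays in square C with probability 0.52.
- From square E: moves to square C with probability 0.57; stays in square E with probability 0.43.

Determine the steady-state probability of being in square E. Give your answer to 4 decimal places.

0.4571

Let the stationary distribution be π with π = πP and π_1 + π_2 = 1.
π_1 = 0.52·π_1 + 0.57·π_2
Solving with the normalization constraint gives π = (0.5429, 0.4571).
So the stationary probability of square E is 0.4571.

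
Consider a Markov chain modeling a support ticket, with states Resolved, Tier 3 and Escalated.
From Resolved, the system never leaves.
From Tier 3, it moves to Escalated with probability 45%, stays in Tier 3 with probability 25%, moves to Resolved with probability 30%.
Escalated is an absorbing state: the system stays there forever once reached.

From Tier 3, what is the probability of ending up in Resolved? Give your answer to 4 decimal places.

0.4000

Let h(s) be the probability of absorption at Resolved starting from transient state s. Then h(Resolved) = 1 and h(Escalated) = 0. By first-step analysis:
h(Tier 3) = 0.3·1 + 0.25·h(Tier 3) + 0.45·0
Solving: h(Tier 3) = 0.4000.
Starting from Tier 3, the probability is 0.4000.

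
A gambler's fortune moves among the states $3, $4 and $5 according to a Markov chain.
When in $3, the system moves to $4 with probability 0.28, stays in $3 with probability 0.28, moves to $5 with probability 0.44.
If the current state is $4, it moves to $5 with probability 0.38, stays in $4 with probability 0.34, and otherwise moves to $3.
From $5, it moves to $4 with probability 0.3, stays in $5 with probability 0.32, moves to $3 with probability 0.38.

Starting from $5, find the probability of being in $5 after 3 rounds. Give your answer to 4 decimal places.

Propagate the distribution vector 3 rounds from $5.
After 0 rounds: (0.0000, 0.0000, 1.0000)
After 1 round: (0.3800, 0.3000, 0.3200)
After 2 rounds: (0.3120, 0.3044, 0.3836)
After 3 rounds: (0.3184, 0.3059, 0.3757)
P(in $5 after 3 rounds) = 0.3757

0.3757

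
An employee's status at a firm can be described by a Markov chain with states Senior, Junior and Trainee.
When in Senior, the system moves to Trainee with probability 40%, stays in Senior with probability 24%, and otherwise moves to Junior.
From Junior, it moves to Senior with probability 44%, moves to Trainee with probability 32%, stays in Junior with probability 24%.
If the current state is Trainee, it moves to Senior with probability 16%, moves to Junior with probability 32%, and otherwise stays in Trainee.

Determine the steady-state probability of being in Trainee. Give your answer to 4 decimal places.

0.4267

Let the stationary distribution be π with π = πP and π_1 + π_2 + π_3 = 1.
π_1 = 0.24·π_1 + 0.44·π_2 + 0.16·π_3
π_2 = 0.36·π_1 + 0.24·π_2 + 0.32·π_3
Solving with the normalization constraint gives π = (0.2671, 0.3062, 0.4267).
So the stationary probability of Trainee is 0.4267.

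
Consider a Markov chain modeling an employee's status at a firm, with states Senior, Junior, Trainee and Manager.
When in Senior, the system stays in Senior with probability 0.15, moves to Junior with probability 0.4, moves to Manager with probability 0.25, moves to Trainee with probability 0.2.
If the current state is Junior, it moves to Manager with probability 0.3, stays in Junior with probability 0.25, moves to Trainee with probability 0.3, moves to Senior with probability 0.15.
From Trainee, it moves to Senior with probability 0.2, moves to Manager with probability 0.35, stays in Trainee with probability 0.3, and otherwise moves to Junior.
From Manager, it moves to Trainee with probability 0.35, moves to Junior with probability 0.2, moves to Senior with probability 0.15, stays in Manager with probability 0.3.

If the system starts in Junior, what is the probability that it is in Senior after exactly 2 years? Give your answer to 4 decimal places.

0.1650

Propagate the distribution vector 2 years from Junior.
After 0 years: (0.0000, 1.0000, 0.0000, 0.0000)
After 1 year: (0.1500, 0.2500, 0.3000, 0.3000)
After 2 years: (0.1650, 0.2275, 0.3000, 0.3075)
P(in Senior after 2 years) = 0.1650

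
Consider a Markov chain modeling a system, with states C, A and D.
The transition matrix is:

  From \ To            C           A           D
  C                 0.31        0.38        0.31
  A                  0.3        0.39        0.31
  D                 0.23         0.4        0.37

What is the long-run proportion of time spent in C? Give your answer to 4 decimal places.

Let the stationary distribution be π with π = πP and π_1 + π_2 + π_3 = 1.
π_1 = 0.31·π_1 + 0.3·π_2 + 0.23·π_3
π_2 = 0.38·π_1 + 0.39·π_2 + 0.4·π_3
Solving with the normalization constraint gives π = (0.2797, 0.3905, 0.3298).
So the stationary probability of C is 0.2797.

0.2797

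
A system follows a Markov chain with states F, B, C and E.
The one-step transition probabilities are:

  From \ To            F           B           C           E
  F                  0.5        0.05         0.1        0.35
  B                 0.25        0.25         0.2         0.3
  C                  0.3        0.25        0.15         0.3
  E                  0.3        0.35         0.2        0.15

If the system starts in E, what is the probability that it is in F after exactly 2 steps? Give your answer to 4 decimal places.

Propagate the distribution vector 2 steps from E.
After 0 steps: (0.0000, 0.0000, 0.0000, 1.0000)
After 1 step: (0.3000, 0.3500, 0.2000, 0.1500)
After 2 steps: (0.3425, 0.2050, 0.1600, 0.2925)
P(in F after 2 steps) = 0.3425

0.3425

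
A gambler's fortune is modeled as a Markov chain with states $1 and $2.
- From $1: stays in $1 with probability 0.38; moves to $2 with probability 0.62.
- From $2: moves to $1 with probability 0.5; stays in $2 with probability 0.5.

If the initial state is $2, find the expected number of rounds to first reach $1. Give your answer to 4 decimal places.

Let t(s) be the expected number of rounds to first reach $1 from state s, with t($1) = 0. Conditioning on the first round:
t($2) = 1 + 0.5·t($2)
Solving: t($2) = 2.0000.
Expected rounds from $2 to $1: 2.0000.

2.0000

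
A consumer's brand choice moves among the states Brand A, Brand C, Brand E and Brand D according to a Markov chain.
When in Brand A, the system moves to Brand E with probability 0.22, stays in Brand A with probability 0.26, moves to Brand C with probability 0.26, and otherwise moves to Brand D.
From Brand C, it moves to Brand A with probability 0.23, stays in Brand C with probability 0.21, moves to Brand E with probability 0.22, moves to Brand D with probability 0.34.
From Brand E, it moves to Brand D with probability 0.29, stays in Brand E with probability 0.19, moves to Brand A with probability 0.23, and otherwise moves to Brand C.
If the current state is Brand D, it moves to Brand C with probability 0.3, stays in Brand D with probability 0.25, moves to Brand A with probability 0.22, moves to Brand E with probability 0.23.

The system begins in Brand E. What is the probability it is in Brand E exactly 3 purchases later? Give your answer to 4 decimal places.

Propagate the distribution vector 3 purchases from Brand E.
After 0 purchases: (0.0000, 0.0000, 1.0000, 0.0000)
After 1 purchase: (0.2300, 0.2900, 0.1900, 0.2900)
After 2 purchases: (0.2340, 0.2628, 0.2172, 0.2860)
After 3 purchases: (0.2342, 0.2648, 0.2163, 0.2847)
P(in Brand E after 3 purchases) = 0.2163

0.2163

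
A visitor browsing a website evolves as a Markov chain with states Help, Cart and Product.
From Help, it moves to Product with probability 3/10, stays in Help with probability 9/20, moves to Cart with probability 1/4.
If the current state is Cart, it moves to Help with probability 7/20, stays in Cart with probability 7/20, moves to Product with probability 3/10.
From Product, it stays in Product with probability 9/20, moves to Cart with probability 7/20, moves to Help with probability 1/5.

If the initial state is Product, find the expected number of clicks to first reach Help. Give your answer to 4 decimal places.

3.9604

Let t(s) be the expected number of clicks to first reach Help from state s, with t(Help) = 0. Conditioning on the first click:
t(Cart) = 1 + 0.35·t(Cart) + 0.3·t(Product)
t(Product) = 1 + 0.35·t(Cart) + 0.45·t(Product)
Solving: t(Cart) = 3.3663, t(Product) = 3.9604.
Expected clicks from Product to Help: 3.9604.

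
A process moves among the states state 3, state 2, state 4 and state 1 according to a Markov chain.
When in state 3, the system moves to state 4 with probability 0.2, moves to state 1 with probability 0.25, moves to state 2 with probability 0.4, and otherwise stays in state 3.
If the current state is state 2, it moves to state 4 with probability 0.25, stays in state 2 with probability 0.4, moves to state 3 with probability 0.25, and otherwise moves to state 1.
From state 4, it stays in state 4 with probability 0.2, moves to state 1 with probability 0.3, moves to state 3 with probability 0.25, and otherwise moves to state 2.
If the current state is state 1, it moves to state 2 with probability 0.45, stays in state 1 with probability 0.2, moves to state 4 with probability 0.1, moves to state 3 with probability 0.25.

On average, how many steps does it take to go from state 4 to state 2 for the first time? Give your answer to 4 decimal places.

Let t(s) be the expected number of steps to first reach state 2 from state s, with t(state 2) = 0. Conditioning on the first step:
t(state 3) = 1 + 0.15·t(state 3) + 0.2·t(state 4) + 0.25·t(state 1)
t(state 4) = 1 + 0.25·t(state 3) + 0.2·t(state 4) + 0.3·t(state 1)
t(state 1) = 1 + 0.25·t(state 3) + 0.1·t(state 4) + 0.2·t(state 1)
Solving: t(state 3) = 2.5905, t(state 4) = 2.9711, t(state 1) = 2.4309.
Expected steps from state 4 to state 2: 2.9711.

2.9711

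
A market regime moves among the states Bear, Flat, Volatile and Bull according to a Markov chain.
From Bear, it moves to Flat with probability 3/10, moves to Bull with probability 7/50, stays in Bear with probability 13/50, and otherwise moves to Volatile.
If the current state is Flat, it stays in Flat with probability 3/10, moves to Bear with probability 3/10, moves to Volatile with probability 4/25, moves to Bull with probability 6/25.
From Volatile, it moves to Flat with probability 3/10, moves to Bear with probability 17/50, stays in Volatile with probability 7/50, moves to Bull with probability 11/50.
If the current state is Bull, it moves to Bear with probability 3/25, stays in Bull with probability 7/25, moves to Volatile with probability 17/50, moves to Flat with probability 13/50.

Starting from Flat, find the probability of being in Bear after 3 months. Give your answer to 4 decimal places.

0.2607

Propagate the distribution vector 3 months from Flat.
After 0 months: (0.0000, 1.0000, 0.0000, 0.0000)
After 1 month: (0.3000, 0.3000, 0.1600, 0.2400)
After 2 months: (0.2512, 0.2904, 0.2420, 0.2164)
After 3 months: (0.2607, 0.2913, 0.2293, 0.2187)
P(in Bear after 3 months) = 0.2607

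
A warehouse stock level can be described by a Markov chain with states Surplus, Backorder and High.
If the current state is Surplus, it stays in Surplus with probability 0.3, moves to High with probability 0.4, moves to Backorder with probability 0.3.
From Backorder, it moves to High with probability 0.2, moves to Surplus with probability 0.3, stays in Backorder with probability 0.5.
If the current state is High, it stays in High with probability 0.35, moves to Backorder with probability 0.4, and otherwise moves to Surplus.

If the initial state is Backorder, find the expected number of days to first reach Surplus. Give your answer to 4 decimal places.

3.4694

Let t(s) be the expected number of days to first reach Surplus from state s, with t(Surplus) = 0. Conditioning on the first day:
t(Backorder) = 1 + 0.5·t(Backorder) + 0.2·t(High)
t(High) = 1 + 0.4·t(Backorder) + 0.35·t(High)
Solving: t(Backorder) = 3.4694, t(High) = 3.6735.
Expected days from Backorder to Surplus: 3.4694.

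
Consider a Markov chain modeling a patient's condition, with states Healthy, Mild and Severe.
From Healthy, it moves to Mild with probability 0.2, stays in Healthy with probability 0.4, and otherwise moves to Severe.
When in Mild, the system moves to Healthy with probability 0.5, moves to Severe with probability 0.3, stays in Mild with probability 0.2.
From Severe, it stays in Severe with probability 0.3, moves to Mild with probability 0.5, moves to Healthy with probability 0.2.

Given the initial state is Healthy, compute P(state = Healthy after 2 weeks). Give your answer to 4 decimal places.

Sum over the intermediate state after 1 week:
P = P(Healthy→Healthy)·P(Healthy→Healthy) + P(Healthy→Mild)·P(Mild→Healthy) + P(Healthy→Severe)·P(Severe→Healthy)
  = 0.4×0.4 + 0.2×0.5 + 0.4×0.2
  = 0.1600 + 0.1000 + 0.0800 = 0.3400

0.3400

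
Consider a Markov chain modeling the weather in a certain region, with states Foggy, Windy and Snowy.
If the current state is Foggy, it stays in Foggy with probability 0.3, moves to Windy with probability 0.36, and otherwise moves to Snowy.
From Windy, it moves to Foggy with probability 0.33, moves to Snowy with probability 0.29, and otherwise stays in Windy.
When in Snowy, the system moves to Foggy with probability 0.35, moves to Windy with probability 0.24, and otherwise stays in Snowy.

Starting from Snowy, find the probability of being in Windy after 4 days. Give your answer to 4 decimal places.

Propagate the distribution vector 4 days from Snowy.
After 0 days: (0.0000, 0.0000, 1.0000)
After 1 day: (0.3500, 0.2400, 0.4100)
After 2 days: (0.3277, 0.3156, 0.3567)
After 3 days: (0.3273, 0.3235, 0.3492)
After 4 days: (0.3272, 0.3246, 0.3483)
P(in Windy after 4 days) = 0.3246

0.3246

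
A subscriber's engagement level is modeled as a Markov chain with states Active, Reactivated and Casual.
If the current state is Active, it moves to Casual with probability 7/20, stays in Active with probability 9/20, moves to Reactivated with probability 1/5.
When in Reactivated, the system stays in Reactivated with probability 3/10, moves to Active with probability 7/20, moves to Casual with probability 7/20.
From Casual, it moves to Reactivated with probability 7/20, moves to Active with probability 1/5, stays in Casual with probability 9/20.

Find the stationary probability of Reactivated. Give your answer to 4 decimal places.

Let the stationary distribution be π with π = πP and π_1 + π_2 + π_3 = 1.
π_1 = 0.45·π_1 + 0.35·π_2 + 0.2·π_3
π_2 = 0.2·π_1 + 0.3·π_2 + 0.35·π_3
Solving with the normalization constraint gives π = (0.3241, 0.2870, 0.3889).
So the stationary probability of Reactivated is 0.2870.

0.2870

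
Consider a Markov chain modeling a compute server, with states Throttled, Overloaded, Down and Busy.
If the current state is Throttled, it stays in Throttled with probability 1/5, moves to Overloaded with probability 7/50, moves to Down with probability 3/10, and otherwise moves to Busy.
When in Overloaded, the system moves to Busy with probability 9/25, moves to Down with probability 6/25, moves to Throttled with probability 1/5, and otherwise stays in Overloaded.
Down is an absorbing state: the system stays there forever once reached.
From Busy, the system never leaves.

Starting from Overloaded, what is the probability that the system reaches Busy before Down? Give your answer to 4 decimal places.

Let h(s) be the probability of absorption at Busy starting from transient state s. Then h(Busy) = 1 and h(Down) = 0. By first-step analysis:
h(Throttled) = 0.2·h(Throttled) + 0.14·h(Overloaded) + 0.3·0 + 0.36·1
h(Overloaded) = 0.2·h(Throttled) + 0.2·h(Overloaded) + 0.24·0 + 0.36·1
Solving: h(Throttled) = 0.5529, h(Overloaded) = 0.5882.
Starting from Overloaded, the probability is 0.5882.

0.5882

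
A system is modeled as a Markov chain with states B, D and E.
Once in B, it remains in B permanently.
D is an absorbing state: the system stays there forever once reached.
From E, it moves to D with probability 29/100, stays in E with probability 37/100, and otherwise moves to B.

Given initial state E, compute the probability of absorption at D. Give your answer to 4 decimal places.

Let h(s) be the probability of absorption at D starting from transient state s. Then h(D) = 1 and h(B) = 0. By first-step analysis:
h(E) = 0.34·0 + 0.29·1 + 0.37·h(E)
Solving: h(E) = 0.4603.
Starting from E, the probability is 0.4603.

0.4603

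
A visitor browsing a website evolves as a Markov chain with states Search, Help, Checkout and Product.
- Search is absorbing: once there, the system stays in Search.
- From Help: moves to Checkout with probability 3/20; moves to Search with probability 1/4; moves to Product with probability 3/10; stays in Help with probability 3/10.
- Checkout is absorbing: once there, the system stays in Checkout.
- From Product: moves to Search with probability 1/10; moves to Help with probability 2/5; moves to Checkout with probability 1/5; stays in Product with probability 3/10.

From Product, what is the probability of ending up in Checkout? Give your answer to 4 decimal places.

0.5405

Let h(s) be the probability of absorption at Checkout starting from transient state s. Then h(Checkout) = 1 and h(Search) = 0. By first-step analysis:
h(Help) = 0.25·0 + 0.3·h(Help) + 0.15·1 + 0.3·h(Product)
h(Product) = 0.1·0 + 0.4·h(Help) + 0.2·1 + 0.3·h(Product)
Solving: h(Help) = 0.4459, h(Product) = 0.5405.
Starting from Product, the probability is 0.5405.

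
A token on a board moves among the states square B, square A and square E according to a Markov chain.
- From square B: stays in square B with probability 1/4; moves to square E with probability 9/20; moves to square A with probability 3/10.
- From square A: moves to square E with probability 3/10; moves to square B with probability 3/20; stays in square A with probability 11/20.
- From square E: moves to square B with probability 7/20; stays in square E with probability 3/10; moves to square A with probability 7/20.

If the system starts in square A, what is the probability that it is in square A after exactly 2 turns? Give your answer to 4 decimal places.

Sum over the intermediate state after 1 turn:
P = P(square A→square B)·P(square B→square A) + P(square A→square A)·P(square A→square A) + P(square A→square E)·P(square E→square A)
  = 0.15×0.3 + 0.55×0.55 + 0.3×0.35
  = 0.0450 + 0.3025 + 0.1050 = 0.4525

0.4525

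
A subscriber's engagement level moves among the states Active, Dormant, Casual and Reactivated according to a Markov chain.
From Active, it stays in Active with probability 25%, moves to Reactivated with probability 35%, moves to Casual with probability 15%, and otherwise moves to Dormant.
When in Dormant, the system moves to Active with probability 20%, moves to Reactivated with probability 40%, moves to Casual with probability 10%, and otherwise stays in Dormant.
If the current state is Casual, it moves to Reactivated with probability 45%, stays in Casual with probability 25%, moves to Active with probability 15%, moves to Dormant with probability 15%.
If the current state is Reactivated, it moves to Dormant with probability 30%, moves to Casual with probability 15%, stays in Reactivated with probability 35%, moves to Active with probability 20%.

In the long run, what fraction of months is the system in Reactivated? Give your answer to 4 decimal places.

Let the stationary distribution be π with π = πP and π_1 + π_2 + π_3 + π_4 = 1.
π_1 = 0.25·π_1 + 0.2·π_2 + 0.15·π_3 + 0.2·π_4
π_2 = 0.25·π_1 + 0.3·π_2 + 0.15·π_3 + 0.3·π_4
π_3 = 0.15·π_1 + 0.1·π_2 + 0.25·π_3 + 0.15·π_4
Solving with the normalization constraint gives π = (0.2025, 0.2671, 0.1518, 0.3785).
So the stationary probability of Reactivated is 0.3785.

0.3785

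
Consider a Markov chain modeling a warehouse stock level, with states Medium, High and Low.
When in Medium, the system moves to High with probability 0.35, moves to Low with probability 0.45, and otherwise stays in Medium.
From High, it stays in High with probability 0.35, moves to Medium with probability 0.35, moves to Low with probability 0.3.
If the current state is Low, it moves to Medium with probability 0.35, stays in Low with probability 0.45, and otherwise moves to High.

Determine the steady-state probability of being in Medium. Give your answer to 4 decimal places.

0.3043

Let the stationary distribution be π with π = πP and π_1 + π_2 + π_3 = 1.
π_1 = 0.2·π_1 + 0.35·π_2 + 0.35·π_3
π_2 = 0.35·π_1 + 0.35·π_2 + 0.2·π_3
Solving with the normalization constraint gives π = (0.3043, 0.2890, 0.4066).
So the stationary probability of Medium is 0.3043.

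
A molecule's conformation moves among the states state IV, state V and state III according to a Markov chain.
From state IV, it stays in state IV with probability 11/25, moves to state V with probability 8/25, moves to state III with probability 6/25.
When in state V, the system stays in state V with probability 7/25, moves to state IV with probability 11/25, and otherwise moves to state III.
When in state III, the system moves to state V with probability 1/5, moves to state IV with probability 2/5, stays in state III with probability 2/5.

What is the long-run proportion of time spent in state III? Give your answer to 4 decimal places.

0.2987

Let the stationary distribution be π with π = πP and π_1 + π_2 + π_3 = 1.
π_1 = 0.44·π_1 + 0.44·π_2 + 0.4·π_3
π_2 = 0.32·π_1 + 0.28·π_2 + 0.2·π_3
Solving with the normalization constraint gives π = (0.4281, 0.2732, 0.2987).
So the stationary probability of state III is 0.2987.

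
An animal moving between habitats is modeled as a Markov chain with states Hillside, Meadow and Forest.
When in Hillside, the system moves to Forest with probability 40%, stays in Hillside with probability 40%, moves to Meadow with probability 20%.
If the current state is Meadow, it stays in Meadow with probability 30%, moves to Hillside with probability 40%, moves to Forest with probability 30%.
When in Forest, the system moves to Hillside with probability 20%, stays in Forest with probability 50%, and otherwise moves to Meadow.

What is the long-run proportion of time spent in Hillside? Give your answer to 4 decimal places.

Let the stationary distribution be π with π = πP and π_1 + π_2 + π_3 = 1.
π_1 = 0.4·π_1 + 0.4·π_2 + 0.2·π_3
π_2 = 0.2·π_1 + 0.3·π_2 + 0.3·π_3
Solving with the normalization constraint gives π = (0.3171, 0.2683, 0.4146).
So the stationary probability of Hillside is 0.3171.

0.3171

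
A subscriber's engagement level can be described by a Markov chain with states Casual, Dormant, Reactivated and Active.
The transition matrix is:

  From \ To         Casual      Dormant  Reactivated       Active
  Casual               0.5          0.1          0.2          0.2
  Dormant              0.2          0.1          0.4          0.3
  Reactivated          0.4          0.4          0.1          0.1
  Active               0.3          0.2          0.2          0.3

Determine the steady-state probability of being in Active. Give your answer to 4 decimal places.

0.2190

Let the stationary distribution be π with π = πP and π_1 + π_2 + π_3 + π_4 = 1.
π_1 = 0.5·π_1 + 0.2·π_2 + 0.4·π_3 + 0.3·π_4
π_2 = 0.1·π_1 + 0.1·π_2 + 0.4·π_3 + 0.2·π_4
π_3 = 0.2·π_1 + 0.4·π_2 + 0.1·π_3 + 0.2·π_4
Solving with the normalization constraint gives π = (0.3786, 0.1866, 0.2157, 0.2190).
So the stationary probability of Active is 0.2190.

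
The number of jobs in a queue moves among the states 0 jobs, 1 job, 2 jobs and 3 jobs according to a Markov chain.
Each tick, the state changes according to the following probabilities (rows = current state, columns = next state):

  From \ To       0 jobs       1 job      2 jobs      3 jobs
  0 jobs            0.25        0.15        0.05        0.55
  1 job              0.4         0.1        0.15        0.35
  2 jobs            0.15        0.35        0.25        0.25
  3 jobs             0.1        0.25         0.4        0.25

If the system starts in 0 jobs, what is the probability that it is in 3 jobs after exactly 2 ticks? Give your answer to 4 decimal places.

0.3400

Propagate the distribution vector 2 ticks from 0 jobs.
After 0 ticks: (1.0000, 0.0000, 0.0000, 0.0000)
After 1 tick: (0.2500, 0.1500, 0.0500, 0.5500)
After 2 ticks: (0.1850, 0.2075, 0.2675, 0.3400)
P(in 3 jobs after 2 ticks) = 0.3400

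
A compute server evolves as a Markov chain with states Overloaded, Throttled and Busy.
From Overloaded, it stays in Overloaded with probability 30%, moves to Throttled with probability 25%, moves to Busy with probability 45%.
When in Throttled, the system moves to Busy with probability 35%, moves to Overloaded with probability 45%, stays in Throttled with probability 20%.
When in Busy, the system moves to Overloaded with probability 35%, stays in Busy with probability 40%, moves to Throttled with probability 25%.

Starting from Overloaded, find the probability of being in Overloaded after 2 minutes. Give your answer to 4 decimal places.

Sum over the intermediate state after 1 minute:
P = P(Overloaded→Overloaded)·P(Overloaded→Overloaded) + P(Overloaded→Throttled)·P(Throttled→Overloaded) + P(Overloaded→Busy)·P(Busy→Overloaded)
  = 0.3×0.3 + 0.25×0.45 + 0.45×0.35
  = 0.0900 + 0.1125 + 0.1575 = 0.3600

0.3600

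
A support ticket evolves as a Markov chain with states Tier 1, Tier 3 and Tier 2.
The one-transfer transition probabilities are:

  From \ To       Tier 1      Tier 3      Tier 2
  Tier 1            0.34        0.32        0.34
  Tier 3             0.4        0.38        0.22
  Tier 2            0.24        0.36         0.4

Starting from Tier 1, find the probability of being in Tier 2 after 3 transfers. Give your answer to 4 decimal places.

0.3170

Propagate the distribution vector 3 transfers from Tier 1.
After 0 transfers: (1.0000, 0.0000, 0.0000)
After 1 transfer: (0.3400, 0.3200, 0.3400)
After 2 transfers: (0.3252, 0.3528, 0.3220)
After 3 transfers: (0.3290, 0.3540, 0.3170)
P(in Tier 2 after 3 transfers) = 0.3170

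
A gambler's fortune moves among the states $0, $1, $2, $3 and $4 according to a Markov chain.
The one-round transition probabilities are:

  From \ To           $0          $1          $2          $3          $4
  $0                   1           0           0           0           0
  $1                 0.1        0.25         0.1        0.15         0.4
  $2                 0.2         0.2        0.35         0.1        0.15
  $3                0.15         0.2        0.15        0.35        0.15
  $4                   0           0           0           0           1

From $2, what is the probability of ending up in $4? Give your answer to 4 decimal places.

0.5415

Let h(s) be the probability of absorption at $4 starting from transient state s. Then h($4) = 1 and h($0) = 0. By first-step analysis:
h($1) = 0.1·0 + 0.25·h($1) + 0.1·h($2) + 0.15·h($3) + 0.4·1
h($2) = 0.2·0 + 0.2·h($1) + 0.35·h($2) + 0.1·h($3) + 0.15·1
h($3) = 0.15·0 + 0.2·h($1) + 0.15·h($2) + 0.35·h($3) + 0.15·1
Solving: h($1) = 0.7211, h($2) = 0.5415, h($3) = 0.5776.
Starting from $2, the probability is 0.5415.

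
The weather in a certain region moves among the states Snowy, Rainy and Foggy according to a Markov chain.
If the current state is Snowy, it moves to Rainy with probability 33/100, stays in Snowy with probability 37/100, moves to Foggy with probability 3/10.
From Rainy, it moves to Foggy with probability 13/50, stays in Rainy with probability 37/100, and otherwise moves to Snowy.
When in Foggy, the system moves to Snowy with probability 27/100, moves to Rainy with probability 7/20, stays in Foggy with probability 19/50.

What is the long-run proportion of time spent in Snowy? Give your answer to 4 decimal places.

Let the stationary distribution be π with π = πP and π_1 + π_2 + π_3 = 1.
π_1 = 0.37·π_1 + 0.37·π_2 + 0.27·π_3
π_2 = 0.33·π_1 + 0.37·π_2 + 0.35·π_3
Solving with the normalization constraint gives π = (0.3389, 0.3502, 0.3109).
So the stationary probability of Snowy is 0.3389.

0.3389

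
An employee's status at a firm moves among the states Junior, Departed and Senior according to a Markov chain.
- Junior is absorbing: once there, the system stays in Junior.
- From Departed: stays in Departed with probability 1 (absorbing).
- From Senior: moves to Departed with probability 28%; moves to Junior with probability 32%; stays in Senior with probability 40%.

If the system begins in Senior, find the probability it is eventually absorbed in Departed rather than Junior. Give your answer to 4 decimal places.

0.4667

Let h(s) be the probability of absorption at Departed starting from transient state s. Then h(Departed) = 1 and h(Junior) = 0. By first-step analysis:
h(Senior) = 0.32·0 + 0.28·1 + 0.4·h(Senior)
Solving: h(Senior) = 0.4667.
Starting from Senior, the probability is 0.4667.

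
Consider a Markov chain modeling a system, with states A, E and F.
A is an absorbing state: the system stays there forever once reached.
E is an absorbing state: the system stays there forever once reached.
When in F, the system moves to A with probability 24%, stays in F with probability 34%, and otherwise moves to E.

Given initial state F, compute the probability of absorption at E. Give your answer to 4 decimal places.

0.6364

Let h(s) be the probability of absorption at E starting from transient state s. Then h(E) = 1 and h(A) = 0. By first-step analysis:
h(F) = 0.24·0 + 0.42·1 + 0.34·h(F)
Solving: h(F) = 0.6364.
Starting from F, the probability is 0.6364.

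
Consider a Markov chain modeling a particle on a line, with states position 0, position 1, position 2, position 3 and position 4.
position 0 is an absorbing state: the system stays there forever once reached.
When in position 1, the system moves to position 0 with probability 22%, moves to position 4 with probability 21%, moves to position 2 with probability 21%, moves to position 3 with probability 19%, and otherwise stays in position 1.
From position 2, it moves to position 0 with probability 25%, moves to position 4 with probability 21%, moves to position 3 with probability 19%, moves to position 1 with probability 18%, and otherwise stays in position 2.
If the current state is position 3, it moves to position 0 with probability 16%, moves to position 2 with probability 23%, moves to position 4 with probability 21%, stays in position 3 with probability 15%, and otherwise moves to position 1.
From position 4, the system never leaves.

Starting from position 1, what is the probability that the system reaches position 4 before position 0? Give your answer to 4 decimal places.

0.4939

Let h(s) be the probability of absorption at position 4 starting from transient state s. Then h(position 4) = 1 and h(position 0) = 0. By first-step analysis:
h(position 1) = 0.22·0 + 0.17·h(position 1) + 0.21·h(position 2) + 0.19·h(position 3) + 0.21·1
h(position 2) = 0.25·0 + 0.18·h(position 1) + 0.17·h(position 2) + 0.19·h(position 3) + 0.21·1
h(position 3) = 0.16·0 + 0.25·h(position 1) + 0.23·h(position 2) + 0.15·h(position 3) + 0.21·1
Solving: h(position 1) = 0.4939, h(position 2) = 0.4796, h(position 3) = 0.5221.
Starting from position 1, the probability is 0.4939.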